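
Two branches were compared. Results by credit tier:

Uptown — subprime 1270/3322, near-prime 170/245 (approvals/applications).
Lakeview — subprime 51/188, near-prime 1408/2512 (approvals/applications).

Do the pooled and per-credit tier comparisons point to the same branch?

No

Subprime: Uptown 1270/3322 = 38.2%, Lakeview 51/188 = 27.1% → Uptown
Near-prime: Uptown 170/245 = 69.4%, Lakeview 1408/2512 = 56.1% → Uptown
Overall: Uptown 1440/3567 = 40.4%, Lakeview 1459/2700 = 54.0% → Lakeview
Uptown wins each credit group but Lakeview wins overall — the comparison reverses. Uptown's applications skew toward subprime, which has a lower base rate.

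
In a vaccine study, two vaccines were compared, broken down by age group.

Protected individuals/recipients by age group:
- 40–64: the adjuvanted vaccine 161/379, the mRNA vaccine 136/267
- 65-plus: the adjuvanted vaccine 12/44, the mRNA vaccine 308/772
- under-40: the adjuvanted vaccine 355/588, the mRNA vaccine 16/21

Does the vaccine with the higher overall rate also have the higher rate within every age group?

No

40–64: the adjuvanted vaccine 161/379 = 42.5%, the mRNA vaccine 136/267 = 50.9% → the mRNA vaccine
65-plus: the adjuvanted vaccine 12/44 = 27.3%, the mRNA vaccine 308/772 = 39.9% → the mRNA vaccine
Under-40: the adjuvanted vaccine 355/588 = 60.4%, the mRNA vaccine 16/21 = 76.2% → the mRNA vaccine
Overall: the adjuvanted vaccine 528/1011 = 52.2%, the mRNA vaccine 460/1060 = 43.4% → the adjuvanted vaccine
The mRNA vaccine wins each age group but the adjuvanted vaccine wins overall — the comparison reverses. The mRNA vaccine's recipients skew toward 65-plus, which has a lower base rate.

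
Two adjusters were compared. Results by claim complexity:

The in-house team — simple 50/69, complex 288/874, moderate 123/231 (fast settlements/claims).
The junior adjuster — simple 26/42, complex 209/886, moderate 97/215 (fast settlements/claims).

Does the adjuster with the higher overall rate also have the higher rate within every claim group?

Yes

Simple: the in-house team 50/69 = 72.5%, the junior adjuster 26/42 = 61.9% → the in-house team
Complex: the in-house team 288/874 = 33.0%, the junior adjuster 209/886 = 23.6% → the in-house team
Moderate: the in-house team 123/231 = 53.2%, the junior adjuster 97/215 = 45.1% → the in-house team
Overall: the in-house team 461/1174 = 39.3%, the junior adjuster 332/1143 = 29.0% → the in-house team
The in-house team wins overall and in every claim group — no reversal.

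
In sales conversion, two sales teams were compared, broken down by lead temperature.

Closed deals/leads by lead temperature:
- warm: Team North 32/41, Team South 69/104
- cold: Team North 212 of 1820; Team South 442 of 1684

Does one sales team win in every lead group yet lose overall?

Warm: Team North 32/41 = 78.0%, Team South 69/104 = 66.3% → Team North
Cold: Team North 212/1820 = 11.6%, Team South 442/1684 = 26.2% → Team South
Overall: Team North 244/1861 = 13.1%, Team South 511/1788 = 28.6% → Team South
Neither sweeps: Team North wins 1 of 2 groups, Team South wins 1. Team South wins overall but not every group — no Simpson reversal.

No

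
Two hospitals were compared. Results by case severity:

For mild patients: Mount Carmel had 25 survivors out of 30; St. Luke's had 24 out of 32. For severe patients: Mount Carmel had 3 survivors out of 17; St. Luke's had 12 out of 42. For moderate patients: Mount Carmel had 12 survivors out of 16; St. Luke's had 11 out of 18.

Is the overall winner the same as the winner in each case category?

Mild: Mount Carmel 25/30 = 83.3%, St. Luke's 24/32 = 75.0% → Mount Carmel
Severe: Mount Carmel 3/17 = 17.6%, St. Luke's 12/42 = 28.6% → St. Luke's
Moderate: Mount Carmel 12/16 = 75.0%, St. Luke's 11/18 = 61.1% → Mount Carmel
Overall: Mount Carmel 40/63 = 63.5%, St. Luke's 47/92 = 51.1% → Mount Carmel
Neither sweeps: Mount Carmel wins 2 of 3 groups, St. Luke's wins 1. Mount Carmel wins overall but not every group — no Simpson reversal.

No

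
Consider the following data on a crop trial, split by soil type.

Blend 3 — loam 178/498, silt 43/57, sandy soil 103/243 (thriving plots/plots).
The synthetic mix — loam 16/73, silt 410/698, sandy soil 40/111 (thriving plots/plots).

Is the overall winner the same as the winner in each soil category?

No

Loam: Blend 3 178/498 = 35.7%, the synthetic mix 16/73 = 21.9% → Blend 3
Silt: Blend 3 43/57 = 75.4%, the synthetic mix 410/698 = 58.7% → Blend 3
Sandy soil: Blend 3 103/243 = 42.4%, the synthetic mix 40/111 = 36.0% → Blend 3
Overall: Blend 3 324/798 = 40.6%, the synthetic mix 466/882 = 52.8% → the synthetic mix
Blend 3 wins each soil group but the synthetic mix wins overall — the comparison reverses. Blend 3's plots skew toward loam, which has a lower base rate.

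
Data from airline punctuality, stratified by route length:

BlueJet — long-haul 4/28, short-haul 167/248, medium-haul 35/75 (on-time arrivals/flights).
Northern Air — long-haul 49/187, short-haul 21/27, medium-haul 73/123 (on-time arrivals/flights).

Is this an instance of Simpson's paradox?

Long-haul: BlueJet 4/28 = 14.3%, Northern Air 49/187 = 26.2% → Northern Air
Short-haul: BlueJet 167/248 = 67.3%, Northern Air 21/27 = 77.8% → Northern Air
Medium-haul: BlueJet 35/75 = 46.7%, Northern Air 73/123 = 59.3% → Northern Air
Overall: BlueJet 206/351 = 58.7%, Northern Air 143/337 = 42.4% → BlueJet
Northern Air wins each route group but BlueJet wins overall — the comparison reverses. Northern Air's flights skew toward long-haul, which has a lower base rate.

Yes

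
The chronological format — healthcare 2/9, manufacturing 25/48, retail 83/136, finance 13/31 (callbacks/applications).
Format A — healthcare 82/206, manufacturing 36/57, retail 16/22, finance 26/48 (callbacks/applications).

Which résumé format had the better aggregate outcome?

the chronological format

Healthcare: the chronological format 2/9 = 22.2%, Format A 82/206 = 39.8% → Format A
Manufacturing: the chronological format 25/48 = 52.1%, Format A 36/57 = 63.2% → Format A
Retail: the chronological format 83/136 = 61.0%, Format A 16/22 = 72.7% → Format A
Finance: the chronological format 13/31 = 41.9%, Format A 26/48 = 54.2% → Format A
Overall: the chronological format 123/224 = 54.9%, Format A 160/333 = 48.0% → the chronological format
(Format A wins every industry group but the chronological format wins overall — Format A's applications skew toward the low-rate healthcare group.)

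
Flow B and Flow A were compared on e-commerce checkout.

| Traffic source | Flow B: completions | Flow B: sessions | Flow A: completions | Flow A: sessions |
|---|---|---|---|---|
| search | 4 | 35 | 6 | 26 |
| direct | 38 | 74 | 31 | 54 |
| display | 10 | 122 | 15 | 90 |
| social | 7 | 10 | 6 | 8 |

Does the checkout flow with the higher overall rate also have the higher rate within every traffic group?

Yes

Search: Flow B 4/35 = 11.4%, Flow A 6/26 = 23.1% → Flow A
Direct: Flow B 38/74 = 51.4%, Flow A 31/54 = 57.4% → Flow A
Display: Flow B 10/122 = 8.2%, Flow A 15/90 = 16.7% → Flow A
Social: Flow B 7/10 = 70.0%, Flow A 6/8 = 75.0% → Flow A
Overall: Flow B 59/241 = 24.5%, Flow A 58/178 = 32.6% → Flow A
Flow A wins overall and in every traffic group — no reversal.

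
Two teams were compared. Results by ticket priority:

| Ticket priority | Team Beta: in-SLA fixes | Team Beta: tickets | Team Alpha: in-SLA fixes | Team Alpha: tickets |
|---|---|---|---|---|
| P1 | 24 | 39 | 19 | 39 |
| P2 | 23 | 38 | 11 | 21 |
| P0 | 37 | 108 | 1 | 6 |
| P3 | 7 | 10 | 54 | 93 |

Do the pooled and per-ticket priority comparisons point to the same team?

P1: Team Beta 24/39 = 61.5%, Team Alpha 19/39 = 48.7% → Team Beta
P2: Team Beta 23/38 = 60.5%, Team Alpha 11/21 = 52.4% → Team Beta
P0: Team Beta 37/108 = 34.3%, Team Alpha 1/6 = 16.7% → Team Beta
P3: Team Beta 7/10 = 70.0%, Team Alpha 54/93 = 58.1% → Team Beta
Overall: Team Beta 91/195 = 46.7%, Team Alpha 85/159 = 53.5% → Team Alpha
Team Beta wins each ticket group but Team Alpha wins overall — the comparison reverses. Team Beta's tickets skew toward P0, which has a lower base rate.

No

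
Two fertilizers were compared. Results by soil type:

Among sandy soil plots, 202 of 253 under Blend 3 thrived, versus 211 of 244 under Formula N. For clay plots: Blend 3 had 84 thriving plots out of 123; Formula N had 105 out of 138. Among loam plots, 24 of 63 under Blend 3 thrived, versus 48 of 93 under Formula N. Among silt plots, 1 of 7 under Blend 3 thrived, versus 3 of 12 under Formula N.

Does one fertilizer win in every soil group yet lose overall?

No

Sandy soil: Blend 3 202/253 = 79.8%, Formula N 211/244 = 86.5% → Formula N
Clay: Blend 3 84/123 = 68.3%, Formula N 105/138 = 76.1% → Formula N
Loam: Blend 3 24/63 = 38.1%, Formula N 48/93 = 51.6% → Formula N
Silt: Blend 3 1/7 = 14.3%, Formula N 3/12 = 25.0% → Formula N
Overall: Blend 3 311/446 = 69.7%, Formula N 367/487 = 75.4% → Formula N
Formula N wins overall and in every soil group — no reversal.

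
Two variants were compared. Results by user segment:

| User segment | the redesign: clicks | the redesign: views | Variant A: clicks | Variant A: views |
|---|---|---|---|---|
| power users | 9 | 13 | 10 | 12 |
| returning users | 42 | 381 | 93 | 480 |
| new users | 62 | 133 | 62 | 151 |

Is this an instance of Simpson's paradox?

No

Power users: the redesign 9/13 = 69.2%, Variant A 10/12 = 83.3% → Variant A
Returning users: the redesign 42/381 = 11.0%, Variant A 93/480 = 19.4% → Variant A
New users: the redesign 62/133 = 46.6%, Variant A 62/151 = 41.1% → the redesign
Overall: the redesign 113/527 = 21.4%, Variant A 165/643 = 25.7% → Variant A
Neither sweeps: the redesign wins 1 of 3 groups, Variant A wins 2. Variant A wins overall but not every group — no Simpson reversal.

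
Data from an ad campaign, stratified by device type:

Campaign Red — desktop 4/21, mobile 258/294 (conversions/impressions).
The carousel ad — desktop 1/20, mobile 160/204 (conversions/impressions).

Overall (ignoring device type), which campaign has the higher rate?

Campaign Red

Desktop: Campaign Red 4/21 = 19.0%, the carousel ad 1/20 = 5.0% → Campaign Red
Mobile: Campaign Red 258/294 = 87.8%, the carousel ad 160/204 = 78.4% → Campaign Red
Overall: Campaign Red 262/315 = 83.2%, the carousel ad 161/224 = 71.9% → Campaign Red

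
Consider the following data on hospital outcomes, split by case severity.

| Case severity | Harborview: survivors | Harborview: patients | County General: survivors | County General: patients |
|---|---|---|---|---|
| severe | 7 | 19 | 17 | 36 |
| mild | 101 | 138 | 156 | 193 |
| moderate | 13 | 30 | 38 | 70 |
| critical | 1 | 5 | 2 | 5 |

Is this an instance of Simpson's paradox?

No

Severe: Harborview 7/19 = 36.8%, County General 17/36 = 47.2% → County General
Mild: Harborview 101/138 = 73.2%, County General 156/193 = 80.8% → County General
Moderate: Harborview 13/30 = 43.3%, County General 38/70 = 54.3% → County General
Critical: Harborview 1/5 = 20.0%, County General 2/5 = 40.0% → County General
Overall: Harborview 122/192 = 63.5%, County General 213/304 = 70.1% → County General
County General wins overall and in every case group — no reversal.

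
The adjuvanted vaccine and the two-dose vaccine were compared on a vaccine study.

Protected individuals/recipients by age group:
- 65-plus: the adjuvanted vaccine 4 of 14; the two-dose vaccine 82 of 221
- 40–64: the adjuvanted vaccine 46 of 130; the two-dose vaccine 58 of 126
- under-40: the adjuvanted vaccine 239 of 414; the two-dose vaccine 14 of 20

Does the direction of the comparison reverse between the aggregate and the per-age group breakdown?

Yes

65-plus: the adjuvanted vaccine 4/14 = 28.6%, the two-dose vaccine 82/221 = 37.1% → the two-dose vaccine
40–64: the adjuvanted vaccine 46/130 = 35.4%, the two-dose vaccine 58/126 = 46.0% → the two-dose vaccine
Under-40: the adjuvanted vaccine 239/414 = 57.7%, the two-dose vaccine 14/20 = 70.0% → the two-dose vaccine
Overall: the adjuvanted vaccine 289/558 = 51.8%, the two-dose vaccine 154/367 = 42.0% → the adjuvanted vaccine
The two-dose vaccine wins each age group but the adjuvanted vaccine wins overall — the comparison reverses. The two-dose vaccine's recipients skew toward 65-plus, which has a lower base rate.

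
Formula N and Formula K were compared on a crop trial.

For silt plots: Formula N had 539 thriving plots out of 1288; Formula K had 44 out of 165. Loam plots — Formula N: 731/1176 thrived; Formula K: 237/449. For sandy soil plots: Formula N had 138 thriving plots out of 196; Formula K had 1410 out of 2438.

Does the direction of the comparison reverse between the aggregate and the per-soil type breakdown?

Yes

Silt: Formula N 539/1288 = 41.8%, Formula K 44/165 = 26.7% → Formula N
Loam: Formula N 731/1176 = 62.2%, Formula K 237/449 = 52.8% → Formula N
Sandy soil: Formula N 138/196 = 70.4%, Formula K 1410/2438 = 57.8% → Formula N
Overall: Formula N 1408/2660 = 52.9%, Formula K 1691/3052 = 55.4% → Formula K
Formula N wins each soil group but Formula K wins overall — the comparison reverses. Formula N's plots skew toward silt, which has a lower base rate.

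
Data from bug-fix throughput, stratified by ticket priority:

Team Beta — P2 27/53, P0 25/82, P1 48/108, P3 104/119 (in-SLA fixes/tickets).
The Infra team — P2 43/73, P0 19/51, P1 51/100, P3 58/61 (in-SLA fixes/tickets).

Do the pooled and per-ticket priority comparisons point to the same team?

P2: Team Beta 27/53 = 50.9%, the Infra team 43/73 = 58.9% → the Infra team
P0: Team Beta 25/82 = 30.5%, the Infra team 19/51 = 37.3% → the Infra team
P1: Team Beta 48/108 = 44.4%, the Infra team 51/100 = 51.0% → the Infra team
P3: Team Beta 104/119 = 87.4%, the Infra team 58/61 = 95.1% → the Infra team
Overall: Team Beta 204/362 = 56.4%, the Infra team 171/285 = 60.0% → the Infra team
The Infra team wins overall and in every ticket group — no reversal.

Yes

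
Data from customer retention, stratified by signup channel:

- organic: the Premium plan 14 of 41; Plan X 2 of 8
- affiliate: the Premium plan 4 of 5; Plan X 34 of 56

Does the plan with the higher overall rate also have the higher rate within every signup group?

Organic: the Premium plan 14/41 = 34.1%, Plan X 2/8 = 25.0% → the Premium plan
Affiliate: the Premium plan 4/5 = 80.0%, Plan X 34/56 = 60.7% → the Premium plan
Overall: the Premium plan 18/46 = 39.1%, Plan X 36/64 = 56.2% → Plan X
The Premium plan wins each signup group but Plan X wins overall — the comparison reverses. The Premium plan's customers skew toward organic, which has a lower base rate.

No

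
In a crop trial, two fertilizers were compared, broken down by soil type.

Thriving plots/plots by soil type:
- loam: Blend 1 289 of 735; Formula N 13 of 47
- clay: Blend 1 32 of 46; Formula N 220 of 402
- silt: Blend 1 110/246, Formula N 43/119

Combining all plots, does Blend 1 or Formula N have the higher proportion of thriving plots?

Loam: Blend 1 289/735 = 39.3%, Formula N 13/47 = 27.7% → Blend 1
Clay: Blend 1 32/46 = 69.6%, Formula N 220/402 = 54.7% → Blend 1
Silt: Blend 1 110/246 = 44.7%, Formula N 43/119 = 36.1% → Blend 1
Overall: Blend 1 431/1027 = 42.0%, Formula N 276/568 = 48.6% → Formula N
(Blend 1 wins every soil group but Formula N wins overall — Blend 1's plots skew toward the low-rate loam group.)

Formula N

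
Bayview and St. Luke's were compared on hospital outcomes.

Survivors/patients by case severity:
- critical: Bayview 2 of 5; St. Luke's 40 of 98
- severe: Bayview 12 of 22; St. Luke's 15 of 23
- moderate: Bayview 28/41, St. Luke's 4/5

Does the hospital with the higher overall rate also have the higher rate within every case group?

Critical: Bayview 2/5 = 40.0%, St. Luke's 40/98 = 40.8% → St. Luke's
Severe: Bayview 12/22 = 54.5%, St. Luke's 15/23 = 65.2% → St. Luke's
Moderate: Bayview 28/41 = 68.3%, St. Luke's 4/5 = 80.0% → St. Luke's
Overall: Bayview 42/68 = 61.8%, St. Luke's 59/126 = 46.8% → Bayview
St. Luke's wins each case group but Bayview wins overall — the comparison reverses. St. Luke's's patients skew toward critical, which has a lower base rate.

No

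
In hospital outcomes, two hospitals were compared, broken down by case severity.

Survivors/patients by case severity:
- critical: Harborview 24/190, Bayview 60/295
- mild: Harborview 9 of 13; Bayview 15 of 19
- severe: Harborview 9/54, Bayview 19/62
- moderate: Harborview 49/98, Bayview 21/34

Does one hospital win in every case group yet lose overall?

No

Critical: Harborview 24/190 = 12.6%, Bayview 60/295 = 20.3% → Bayview
Mild: Harborview 9/13 = 69.2%, Bayview 15/19 = 78.9% → Bayview
Severe: Harborview 9/54 = 16.7%, Bayview 19/62 = 30.6% → Bayview
Moderate: Harborview 49/98 = 50.0%, Bayview 21/34 = 61.8% → Bayview
Overall: Harborview 91/355 = 25.6%, Bayview 115/410 = 28.0% → Bayview
Bayview wins overall and in every case group — no reversal.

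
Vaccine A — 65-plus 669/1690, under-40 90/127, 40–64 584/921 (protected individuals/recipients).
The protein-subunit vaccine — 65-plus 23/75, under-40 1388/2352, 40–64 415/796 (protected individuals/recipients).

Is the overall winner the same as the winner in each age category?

No

65-plus: Vaccine A 669/1690 = 39.6%, the protein-subunit vaccine 23/75 = 30.7% → Vaccine A
Under-40: Vaccine A 90/127 = 70.9%, the protein-subunit vaccine 1388/2352 = 59.0% → Vaccine A
40–64: Vaccine A 584/921 = 63.4%, the protein-subunit vaccine 415/796 = 52.1% → Vaccine A
Overall: Vaccine A 1343/2738 = 49.1%, the protein-subunit vaccine 1826/3223 = 56.7% → the protein-subunit vaccine
Vaccine A wins each age group but the protein-subunit vaccine wins overall — the comparison reverses. Vaccine A's recipients skew toward 65-plus, which has a lower base rate.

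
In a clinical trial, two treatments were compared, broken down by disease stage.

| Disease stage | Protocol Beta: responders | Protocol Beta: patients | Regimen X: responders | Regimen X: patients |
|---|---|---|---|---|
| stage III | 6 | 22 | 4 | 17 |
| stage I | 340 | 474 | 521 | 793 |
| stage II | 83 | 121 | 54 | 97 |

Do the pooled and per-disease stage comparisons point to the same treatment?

Yes

Stage III: Protocol Beta 6/22 = 27.3%, Regimen X 4/17 = 23.5% → Protocol Beta
Stage I: Protocol Beta 340/474 = 71.7%, Regimen X 521/793 = 65.7% → Protocol Beta
Stage II: Protocol Beta 83/121 = 68.6%, Regimen X 54/97 = 55.7% → Protocol Beta
Overall: Protocol Beta 429/617 = 69.5%, Regimen X 579/907 = 63.8% → Protocol Beta
Protocol Beta wins overall and in every disease group — no reversal.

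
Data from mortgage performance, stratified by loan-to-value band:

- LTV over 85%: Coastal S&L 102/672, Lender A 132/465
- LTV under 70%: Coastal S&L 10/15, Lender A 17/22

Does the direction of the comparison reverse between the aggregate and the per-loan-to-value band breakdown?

No

LTV over 85%: Coastal S&L 102/672 = 15.2%, Lender A 132/465 = 28.4% → Lender A
LTV under 70%: Coastal S&L 10/15 = 66.7%, Lender A 17/22 = 77.3% → Lender A
Overall: Coastal S&L 112/687 = 16.3%, Lender A 149/487 = 30.6% → Lender A
Lender A wins overall and in every loan-to-value group — no reversal.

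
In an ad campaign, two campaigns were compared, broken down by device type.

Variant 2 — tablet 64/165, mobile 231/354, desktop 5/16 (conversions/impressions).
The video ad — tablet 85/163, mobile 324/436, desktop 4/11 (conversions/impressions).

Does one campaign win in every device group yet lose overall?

Tablet: Variant 2 64/165 = 38.8%, the video ad 85/163 = 52.1% → the video ad
Mobile: Variant 2 231/354 = 65.3%, the video ad 324/436 = 74.3% → the video ad
Desktop: Variant 2 5/16 = 31.2%, the video ad 4/11 = 36.4% → the video ad
Overall: Variant 2 300/535 = 56.1%, the video ad 413/610 = 67.7% → the video ad
The video ad wins overall and in every device group — no reversal.

No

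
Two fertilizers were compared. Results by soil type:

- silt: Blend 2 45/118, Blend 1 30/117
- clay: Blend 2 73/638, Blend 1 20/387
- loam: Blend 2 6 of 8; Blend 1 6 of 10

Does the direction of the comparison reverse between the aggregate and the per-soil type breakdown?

No

Silt: Blend 2 45/118 = 38.1%, Blend 1 30/117 = 25.6% → Blend 2
Clay: Blend 2 73/638 = 11.4%, Blend 1 20/387 = 5.2% → Blend 2
Loam: Blend 2 6/8 = 75.0%, Blend 1 6/10 = 60.0% → Blend 2
Overall: Blend 2 124/764 = 16.2%, Blend 1 56/514 = 10.9% → Blend 2
Blend 2 wins overall and in every soil group — no reversal.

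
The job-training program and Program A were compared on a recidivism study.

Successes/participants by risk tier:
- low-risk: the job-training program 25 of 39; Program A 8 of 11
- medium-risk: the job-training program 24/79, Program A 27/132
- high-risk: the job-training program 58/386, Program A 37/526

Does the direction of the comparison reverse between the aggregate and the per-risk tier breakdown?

No

Low-risk: the job-training program 25/39 = 64.1%, Program A 8/11 = 72.7% → Program A
Medium-risk: the job-training program 24/79 = 30.4%, Program A 27/132 = 20.5% → the job-training program
High-risk: the job-training program 58/386 = 15.0%, Program A 37/526 = 7.0% → the job-training program
Overall: the job-training program 107/504 = 21.2%, Program A 72/669 = 10.8% → the job-training program
Neither sweeps: the job-training program wins 2 of 3 groups, Program A wins 1. The job-training program wins overall but not every group — no Simpson reversal.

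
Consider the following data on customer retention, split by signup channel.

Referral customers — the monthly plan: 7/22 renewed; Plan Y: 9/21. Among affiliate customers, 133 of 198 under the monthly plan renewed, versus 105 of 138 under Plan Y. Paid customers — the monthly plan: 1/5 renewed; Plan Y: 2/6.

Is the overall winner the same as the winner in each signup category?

Yes

Referral: the monthly plan 7/22 = 31.8%, Plan Y 9/21 = 42.9% → Plan Y
Affiliate: the monthly plan 133/198 = 67.2%, Plan Y 105/138 = 76.1% → Plan Y
Paid: the monthly plan 1/5 = 20.0%, Plan Y 2/6 = 33.3% → Plan Y
Overall: the monthly plan 141/225 = 62.7%, Plan Y 116/165 = 70.3% → Plan Y
Plan Y wins overall and in every signup group — no reversal.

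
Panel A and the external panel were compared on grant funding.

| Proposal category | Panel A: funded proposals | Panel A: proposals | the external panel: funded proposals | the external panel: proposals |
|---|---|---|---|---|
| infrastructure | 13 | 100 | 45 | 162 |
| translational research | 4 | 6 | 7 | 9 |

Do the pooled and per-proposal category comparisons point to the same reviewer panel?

Infrastructure: Panel A 13/100 = 13.0%, the external panel 45/162 = 27.8% → the external panel
Translational research: Panel A 4/6 = 66.7%, the external panel 7/9 = 77.8% → the external panel
Overall: Panel A 17/106 = 16.0%, the external panel 52/171 = 30.4% → the external panel
The external panel wins overall and in every proposal group — no reversal.

Yes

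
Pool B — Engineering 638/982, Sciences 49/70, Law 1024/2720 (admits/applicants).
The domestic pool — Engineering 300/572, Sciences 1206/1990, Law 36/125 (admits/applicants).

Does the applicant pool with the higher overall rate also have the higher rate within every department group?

No

Engineering: Pool B 638/982 = 65.0%, the domestic pool 300/572 = 52.4% → Pool B
Sciences: Pool B 49/70 = 70.0%, the domestic pool 1206/1990 = 60.6% → Pool B
Law: Pool B 1024/2720 = 37.6%, the domestic pool 36/125 = 28.8% → Pool B
Overall: Pool B 1711/3772 = 45.4%, the domestic pool 1542/2687 = 57.4% → the domestic pool
Pool B wins each department group but the domestic pool wins overall — the comparison reverses. Pool B's applicants skew toward Law, which has a lower base rate.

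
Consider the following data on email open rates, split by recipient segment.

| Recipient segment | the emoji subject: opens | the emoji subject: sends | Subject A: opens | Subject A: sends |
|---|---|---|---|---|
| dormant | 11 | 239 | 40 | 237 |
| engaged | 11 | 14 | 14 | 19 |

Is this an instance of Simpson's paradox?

No

Dormant: the emoji subject 11/239 = 4.6%, Subject A 40/237 = 16.9% → Subject A
Engaged: the emoji subject 11/14 = 78.6%, Subject A 14/19 = 73.7% → the emoji subject
Overall: the emoji subject 22/253 = 8.7%, Subject A 54/256 = 21.1% → Subject A
Neither sweeps: the emoji subject wins 1 of 2 groups, Subject A wins 1. Subject A wins overall but not every group — no Simpson reversal.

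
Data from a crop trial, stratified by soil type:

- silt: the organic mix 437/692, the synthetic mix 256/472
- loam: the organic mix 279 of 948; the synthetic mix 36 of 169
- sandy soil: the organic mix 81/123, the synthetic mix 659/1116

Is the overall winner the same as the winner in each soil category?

No

Silt: the organic mix 437/692 = 63.2%, the synthetic mix 256/472 = 54.2% → the organic mix
Loam: the organic mix 279/948 = 29.4%, the synthetic mix 36/169 = 21.3% → the organic mix
Sandy soil: the organic mix 81/123 = 65.9%, the synthetic mix 659/1116 = 59.1% → the organic mix
Overall: the organic mix 797/1763 = 45.2%, the synthetic mix 951/1757 = 54.1% → the synthetic mix
The organic mix wins each soil group but the synthetic mix wins overall — the comparison reverses. The organic mix's plots skew toward loam, which has a lower base rate.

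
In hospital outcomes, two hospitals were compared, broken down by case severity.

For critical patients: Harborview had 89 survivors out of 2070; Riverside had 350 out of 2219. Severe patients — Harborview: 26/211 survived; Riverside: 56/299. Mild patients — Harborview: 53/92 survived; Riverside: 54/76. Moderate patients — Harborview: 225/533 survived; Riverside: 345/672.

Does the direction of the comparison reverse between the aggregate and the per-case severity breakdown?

Critical: Harborview 89/2070 = 4.3%, Riverside 350/2219 = 15.8% → Riverside
Severe: Harborview 26/211 = 12.3%, Riverside 56/299 = 18.7% → Riverside
Mild: Harborview 53/92 = 57.6%, Riverside 54/76 = 71.1% → Riverside
Moderate: Harborview 225/533 = 42.2%, Riverside 345/672 = 51.3% → Riverside
Overall: Harborview 393/2906 = 13.5%, Riverside 805/3266 = 24.6% → Riverside
Riverside wins overall and in every case group — no reversal.

No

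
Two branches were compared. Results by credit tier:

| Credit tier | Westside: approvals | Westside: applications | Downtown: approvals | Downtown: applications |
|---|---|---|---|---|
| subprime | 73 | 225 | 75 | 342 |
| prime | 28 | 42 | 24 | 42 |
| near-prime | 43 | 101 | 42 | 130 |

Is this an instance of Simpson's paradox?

Subprime: Westside 73/225 = 32.4%, Downtown 75/342 = 21.9% → Westside
Prime: Westside 28/42 = 66.7%, Downtown 24/42 = 57.1% → Westside
Near-prime: Westside 43/101 = 42.6%, Downtown 42/130 = 32.3% → Westside
Overall: Westside 144/368 = 39.1%, Downtown 141/514 = 27.4% → Westside
Westside wins overall and in every credit group — no reversal.

No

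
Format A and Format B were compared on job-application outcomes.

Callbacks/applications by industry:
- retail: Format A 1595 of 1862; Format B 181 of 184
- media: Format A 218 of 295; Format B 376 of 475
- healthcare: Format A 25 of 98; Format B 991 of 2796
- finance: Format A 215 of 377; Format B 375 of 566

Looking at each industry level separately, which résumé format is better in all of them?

Format B

Retail: Format A 1595/1862 = 85.7%, Format B 181/184 = 98.4% → Format B
Media: Format A 218/295 = 73.9%, Format B 376/475 = 79.2% → Format B
Healthcare: Format A 25/98 = 25.5%, Format B 991/2796 = 35.4% → Format B
Finance: Format A 215/377 = 57.0%, Format B 375/566 = 66.3% → Format B
Format B has the higher rate in all 4 groups.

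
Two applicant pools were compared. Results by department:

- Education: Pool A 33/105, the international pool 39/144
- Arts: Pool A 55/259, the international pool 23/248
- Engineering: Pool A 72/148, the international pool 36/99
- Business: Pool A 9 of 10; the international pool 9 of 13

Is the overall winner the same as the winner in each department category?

Yes

Education: Pool A 33/105 = 31.4%, the international pool 39/144 = 27.1% → Pool A
Arts: Pool A 55/259 = 21.2%, the international pool 23/248 = 9.3% → Pool A
Engineering: Pool A 72/148 = 48.6%, the international pool 36/99 = 36.4% → Pool A
Business: Pool A 9/10 = 90.0%, the international pool 9/13 = 69.2% → Pool A
Overall: Pool A 169/522 = 32.4%, the international pool 107/504 = 21.2% → Pool A
Pool A wins overall and in every department group — no reversal.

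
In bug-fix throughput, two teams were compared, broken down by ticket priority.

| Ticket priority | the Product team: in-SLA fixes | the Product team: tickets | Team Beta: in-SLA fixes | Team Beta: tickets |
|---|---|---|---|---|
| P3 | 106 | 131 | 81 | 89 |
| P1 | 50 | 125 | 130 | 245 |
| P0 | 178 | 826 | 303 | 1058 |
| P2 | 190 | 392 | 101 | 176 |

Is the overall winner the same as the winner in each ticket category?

Yes

P3: the Product team 106/131 = 80.9%, Team Beta 81/89 = 91.0% → Team Beta
P1: the Product team 50/125 = 40.0%, Team Beta 130/245 = 53.1% → Team Beta
P0: the Product team 178/826 = 21.5%, Team Beta 303/1058 = 28.6% → Team Beta
P2: the Product team 190/392 = 48.5%, Team Beta 101/176 = 57.4% → Team Beta
Overall: the Product team 524/1474 = 35.5%, Team Beta 615/1568 = 39.2% → Team Beta
Team Beta wins overall and in every ticket group — no reversal.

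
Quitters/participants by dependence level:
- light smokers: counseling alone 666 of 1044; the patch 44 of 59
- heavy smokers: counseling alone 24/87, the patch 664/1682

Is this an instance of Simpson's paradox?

Light smokers: counseling alone 666/1044 = 63.8%, the patch 44/59 = 74.6% → the patch
Heavy smokers: counseling alone 24/87 = 27.6%, the patch 664/1682 = 39.5% → the patch
Overall: counseling alone 690/1131 = 61.0%, the patch 708/1741 = 40.7% → counseling alone
The patch wins each dependence group but counseling alone wins overall — the comparison reverses. The patch's participants skew toward heavy smokers, which has a lower base rate.

Yes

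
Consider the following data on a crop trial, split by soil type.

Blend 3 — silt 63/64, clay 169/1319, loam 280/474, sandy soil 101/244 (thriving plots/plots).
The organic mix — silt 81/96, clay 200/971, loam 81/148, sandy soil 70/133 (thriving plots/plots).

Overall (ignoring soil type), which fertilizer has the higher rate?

the organic mix

Silt: Blend 3 63/64 = 98.4%, the organic mix 81/96 = 84.4% → Blend 3
Clay: Blend 3 169/1319 = 12.8%, the organic mix 200/971 = 20.6% → the organic mix
Loam: Blend 3 280/474 = 59.1%, the organic mix 81/148 = 54.7% → Blend 3
Sandy soil: Blend 3 101/244 = 41.4%, the organic mix 70/133 = 52.6% → the organic mix
Overall: Blend 3 613/2101 = 29.2%, the organic mix 432/1348 = 32.0% → the organic mix
(Neither sweeps every soil group, but the organic mix has the higher pooled rate.)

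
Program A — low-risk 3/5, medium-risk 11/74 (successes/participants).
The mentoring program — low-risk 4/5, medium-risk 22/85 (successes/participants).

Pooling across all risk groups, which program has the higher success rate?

the mentoring program

Low-risk: Program A 3/5 = 60.0%, the mentoring program 4/5 = 80.0% → the mentoring program
Medium-risk: Program A 11/74 = 14.9%, the mentoring program 22/85 = 25.9% → the mentoring program
Overall: Program A 14/79 = 17.7%, the mentoring program 26/90 = 28.9% → the mentoring program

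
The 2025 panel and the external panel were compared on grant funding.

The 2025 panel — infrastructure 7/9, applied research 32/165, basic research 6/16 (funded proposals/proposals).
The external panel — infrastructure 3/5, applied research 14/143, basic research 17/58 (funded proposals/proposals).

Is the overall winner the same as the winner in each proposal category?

Infrastructure: the 2025 panel 7/9 = 77.8%, the external panel 3/5 = 60.0% → the 2025 panel
Applied research: the 2025 panel 32/165 = 19.4%, the external panel 14/143 = 9.8% → the 2025 panel
Basic research: the 2025 panel 6/16 = 37.5%, the external panel 17/58 = 29.3% → the 2025 panel
Overall: the 2025 panel 45/190 = 23.7%, the external panel 34/206 = 16.5% → the 2025 panel
The 2025 panel wins overall and in every proposal group — no reversal.

Yes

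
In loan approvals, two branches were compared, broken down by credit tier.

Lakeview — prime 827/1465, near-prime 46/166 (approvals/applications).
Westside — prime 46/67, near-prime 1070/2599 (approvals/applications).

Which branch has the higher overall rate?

Lakeview

Prime: Lakeview 827/1465 = 56.5%, Westside 46/67 = 68.7% → Westside
Near-prime: Lakeview 46/166 = 27.7%, Westside 1070/2599 = 41.2% → Westside
Overall: Lakeview 873/1631 = 53.5%, Westside 1116/2666 = 41.9% → Lakeview
(Westside wins every credit group but Lakeview wins overall — Westside's applications skew toward the low-rate near-prime group.)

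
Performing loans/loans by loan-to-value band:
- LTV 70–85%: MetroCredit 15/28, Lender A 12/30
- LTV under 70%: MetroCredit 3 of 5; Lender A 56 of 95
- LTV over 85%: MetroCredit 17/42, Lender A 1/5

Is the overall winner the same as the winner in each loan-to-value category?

LTV 70–85%: MetroCredit 15/28 = 53.6%, Lender A 12/30 = 40.0% → MetroCredit
LTV under 70%: MetroCredit 3/5 = 60.0%, Lender A 56/95 = 58.9% → MetroCredit
LTV over 85%: MetroCredit 17/42 = 40.5%, Lender A 1/5 = 20.0% → MetroCredit
Overall: MetroCredit 35/75 = 46.7%, Lender A 69/130 = 53.1% → Lender A
MetroCredit wins each loan-to-value group but Lender A wins overall — the comparison reverses. MetroCredit's loans skew toward LTV over 85%, which has a lower base rate.

No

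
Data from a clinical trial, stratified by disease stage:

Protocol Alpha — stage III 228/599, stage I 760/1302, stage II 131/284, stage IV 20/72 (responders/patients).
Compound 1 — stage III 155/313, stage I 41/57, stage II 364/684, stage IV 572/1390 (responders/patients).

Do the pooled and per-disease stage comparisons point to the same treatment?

Stage III: Protocol Alpha 228/599 = 38.1%, Compound 1 155/313 = 49.5% → Compound 1
Stage I: Protocol Alpha 760/1302 = 58.4%, Compound 1 41/57 = 71.9% → Compound 1
Stage II: Protocol Alpha 131/284 = 46.1%, Compound 1 364/684 = 53.2% → Compound 1
Stage IV: Protocol Alpha 20/72 = 27.8%, Compound 1 572/1390 = 41.2% → Compound 1
Overall: Protocol Alpha 1139/2257 = 50.5%, Compound 1 1132/2444 = 46.3% → Protocol Alpha
Compound 1 wins each disease group but Protocol Alpha wins overall — the comparison reverses. Compound 1's patients skew toward stage IV, which has a lower base rate.

No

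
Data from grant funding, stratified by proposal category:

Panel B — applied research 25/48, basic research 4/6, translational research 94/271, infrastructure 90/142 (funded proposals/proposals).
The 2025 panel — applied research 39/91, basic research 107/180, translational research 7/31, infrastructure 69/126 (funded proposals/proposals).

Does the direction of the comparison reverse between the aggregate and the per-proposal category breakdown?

Yes

Applied research: Panel B 25/48 = 52.1%, the 2025 panel 39/91 = 42.9% → Panel B
Basic research: Panel B 4/6 = 66.7%, the 2025 panel 107/180 = 59.4% → Panel B
Translational research: Panel B 94/271 = 34.7%, the 2025 panel 7/31 = 22.6% → Panel B
Infrastructure: Panel B 90/142 = 63.4%, the 2025 panel 69/126 = 54.8% → Panel B
Overall: Panel B 213/467 = 45.6%, the 2025 panel 222/428 = 51.9% → the 2025 panel
Panel B wins each proposal group but the 2025 panel wins overall — the comparison reverses. Panel B's proposals skew toward translational research, which has a lower base rate.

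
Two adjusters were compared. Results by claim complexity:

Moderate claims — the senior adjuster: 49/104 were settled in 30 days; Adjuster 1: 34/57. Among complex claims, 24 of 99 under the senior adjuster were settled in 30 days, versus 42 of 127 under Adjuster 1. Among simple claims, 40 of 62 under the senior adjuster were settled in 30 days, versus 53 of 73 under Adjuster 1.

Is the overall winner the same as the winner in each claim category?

Moderate: the senior adjuster 49/104 = 47.1%, Adjuster 1 34/57 = 59.6% → Adjuster 1
Complex: the senior adjuster 24/99 = 24.2%, Adjuster 1 42/127 = 33.1% → Adjuster 1
Simple: the senior adjuster 40/62 = 64.5%, Adjuster 1 53/73 = 72.6% → Adjuster 1
Overall: the senior adjuster 113/265 = 42.6%, Adjuster 1 129/257 = 50.2% → Adjuster 1
Adjuster 1 wins overall and in every claim group — no reversal.

Yes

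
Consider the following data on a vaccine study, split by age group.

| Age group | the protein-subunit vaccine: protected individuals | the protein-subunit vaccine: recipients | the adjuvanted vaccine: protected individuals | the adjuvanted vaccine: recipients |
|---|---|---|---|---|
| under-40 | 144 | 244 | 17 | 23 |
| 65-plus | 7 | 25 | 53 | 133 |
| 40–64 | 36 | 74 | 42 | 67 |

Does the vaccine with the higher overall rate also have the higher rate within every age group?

No

Under-40: the protein-subunit vaccine 144/244 = 59.0%, the adjuvanted vaccine 17/23 = 73.9% → the adjuvanted vaccine
65-plus: the protein-subunit vaccine 7/25 = 28.0%, the adjuvanted vaccine 53/133 = 39.8% → the adjuvanted vaccine
40–64: the protein-subunit vaccine 36/74 = 48.6%, the adjuvanted vaccine 42/67 = 62.7% → the adjuvanted vaccine
Overall: the protein-subunit vaccine 187/343 = 54.5%, the adjuvanted vaccine 112/223 = 50.2% → the protein-subunit vaccine
The adjuvanted vaccine wins each age group but the protein-subunit vaccine wins overall — the comparison reverses. The adjuvanted vaccine's recipients skew toward 65-plus, which has a lower base rate.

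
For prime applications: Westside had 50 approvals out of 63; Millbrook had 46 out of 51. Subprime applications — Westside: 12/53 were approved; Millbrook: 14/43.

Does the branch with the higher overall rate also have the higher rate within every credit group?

Yes

Prime: Westside 50/63 = 79.4%, Millbrook 46/51 = 90.2% → Millbrook
Subprime: Westside 12/53 = 22.6%, Millbrook 14/43 = 32.6% → Millbrook
Overall: Westside 62/116 = 53.4%, Millbrook 60/94 = 63.8% → Millbrook
Millbrook wins overall and in every credit group — no reversal.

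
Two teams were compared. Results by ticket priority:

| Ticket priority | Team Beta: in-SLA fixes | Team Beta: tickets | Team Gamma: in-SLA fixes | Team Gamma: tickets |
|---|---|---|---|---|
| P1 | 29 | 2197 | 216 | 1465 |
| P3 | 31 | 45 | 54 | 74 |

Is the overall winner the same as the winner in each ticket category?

Yes

P1: Team Beta 29/2197 = 1.3%, Team Gamma 216/1465 = 14.7% → Team Gamma
P3: Team Beta 31/45 = 68.9%, Team Gamma 54/74 = 73.0% → Team Gamma
Overall: Team Beta 60/2242 = 2.7%, Team Gamma 270/1539 = 17.5% → Team Gamma
Team Gamma wins overall and in every ticket group — no reversal.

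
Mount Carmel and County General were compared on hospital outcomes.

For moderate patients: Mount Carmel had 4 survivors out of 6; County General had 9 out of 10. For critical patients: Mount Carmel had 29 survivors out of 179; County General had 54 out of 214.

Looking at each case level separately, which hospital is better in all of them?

Moderate: Mount Carmel 4/6 = 66.7%, County General 9/10 = 90.0% → County General
Critical: Mount Carmel 29/179 = 16.2%, County General 54/214 = 25.2% → County General
County General has the higher rate in both groups.

County General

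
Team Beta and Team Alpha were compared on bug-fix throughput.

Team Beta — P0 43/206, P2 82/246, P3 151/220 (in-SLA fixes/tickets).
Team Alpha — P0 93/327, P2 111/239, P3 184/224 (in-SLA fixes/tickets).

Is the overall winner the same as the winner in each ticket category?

Yes

P0: Team Beta 43/206 = 20.9%, Team Alpha 93/327 = 28.4% → Team Alpha
P2: Team Beta 82/246 = 33.3%, Team Alpha 111/239 = 46.4% → Team Alpha
P3: Team Beta 151/220 = 68.6%, Team Alpha 184/224 = 82.1% → Team Alpha
Overall: Team Beta 276/672 = 41.1%, Team Alpha 388/790 = 49.1% → Team Alpha
Team Alpha wins overall and in every ticket group — no reversal.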